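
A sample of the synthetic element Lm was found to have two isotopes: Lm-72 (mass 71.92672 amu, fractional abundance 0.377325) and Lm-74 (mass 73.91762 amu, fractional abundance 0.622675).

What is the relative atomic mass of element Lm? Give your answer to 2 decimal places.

Ar = Σ fᵢ·mᵢ = 0.377325 × 71.92672 + 0.622675 × 73.91762
= 27.139750 + 46.026654 = 73.166404 amu

73.17 amu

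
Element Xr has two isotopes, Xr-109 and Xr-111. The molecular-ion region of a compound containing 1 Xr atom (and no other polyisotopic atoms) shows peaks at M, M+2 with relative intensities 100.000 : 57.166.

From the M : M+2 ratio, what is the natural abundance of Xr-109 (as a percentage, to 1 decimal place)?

If p is the fraction of Xr that is Xr-109, then I(M+2)/I(M) = [C(1,1)·p^0·(1−p)] / p^1 = 1·(1−p)/p = 57.166/100.000 = 0.5717
(1−p)/p = 0.5717/1 = 0.5717  ⇒  p = 1/(1 + 0.5717) = 0.6363
Xr-109: 63.6%, Xr-111: 36.4%.

63.6%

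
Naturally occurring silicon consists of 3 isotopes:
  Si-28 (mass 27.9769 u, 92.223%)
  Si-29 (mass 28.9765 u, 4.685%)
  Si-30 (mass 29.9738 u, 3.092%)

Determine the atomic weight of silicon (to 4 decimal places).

The abundance-weighted mean is 0.92223 × 27.9769 + 0.04685 × 28.9765 + 0.03092 × 29.9738
= 25.80114 + 1.35755 + 0.92679 = 28.08548 u

28.0855 u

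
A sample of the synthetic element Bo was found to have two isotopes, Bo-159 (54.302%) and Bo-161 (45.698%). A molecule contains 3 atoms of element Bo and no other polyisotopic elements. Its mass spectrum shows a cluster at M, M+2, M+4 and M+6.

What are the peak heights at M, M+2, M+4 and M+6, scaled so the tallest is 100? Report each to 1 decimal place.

39.6 : 100.0 : 84.2 : 23.6

The 3 Bo atoms are independent, so intensities follow the terms of (0.54302 + 0.45698)^3.
P(M) = 0.54302^3 = 0.160121
P(M+2) = 3 × 0.54302^2 × 0.45698^1 = 0.404250
P(M+4) = 3 × 0.54302^1 × 0.45698^2 = 0.340198
P(M+6) = 0.45698^3 = 0.095431
The M+2 peak is largest (0.404250); scaling to 100 gives 39.6 : 100.0 : 84.2 : 23.6.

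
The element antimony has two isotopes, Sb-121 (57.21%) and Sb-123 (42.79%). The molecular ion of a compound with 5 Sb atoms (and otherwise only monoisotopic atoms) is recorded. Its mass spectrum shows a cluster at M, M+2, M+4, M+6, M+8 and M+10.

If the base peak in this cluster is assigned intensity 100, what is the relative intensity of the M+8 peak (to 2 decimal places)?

27.97

Binomial terms of (0.5721 + 0.4279)^5: M 0.0613, M+2 0.2292, M+4 0.3428, M+6 0.2564, M+8 0.0959, M+10 0.0143 → M+4 is the base peak.
P(M+4) = C(5,2) × 0.5721^3 × 0.4279^2 = 10 × 0.18724742 × 0.18309841 = 0.342847 (base)
P(M+8) = C(5,4) × 0.5721^1 × 0.4279^4 = 5 × 0.5721 × 0.03352503 = 0.095898
Relative intensity = 0.095898 / 0.342847 × 100 = 27.97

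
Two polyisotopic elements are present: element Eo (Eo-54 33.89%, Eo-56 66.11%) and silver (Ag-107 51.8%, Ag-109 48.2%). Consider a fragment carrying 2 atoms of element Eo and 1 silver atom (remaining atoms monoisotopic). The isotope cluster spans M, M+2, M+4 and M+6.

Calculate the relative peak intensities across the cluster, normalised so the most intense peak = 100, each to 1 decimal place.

13.4 : 65.0 : 100.0 : 47.6

Element Eo pattern (n=2): 0.11485321 : 0.44809358 : 0.43705321
Silver pattern (n=1): 0.5180 : 0.4820
Convolve the two distributions (both contribute in 2-u steps):
  M: 0.11485321×0.5180 = 0.059494
  M+2: 0.11485321×0.4820 + 0.44809358×0.5180 = 0.287472
  M+4: 0.44809358×0.4820 + 0.43705321×0.5180 = 0.442375
  M+6: 0.43705321×0.4820 = 0.210660
Scale to base peak (0.442375) = 100: 13.4 : 65.0 : 100.0 : 47.6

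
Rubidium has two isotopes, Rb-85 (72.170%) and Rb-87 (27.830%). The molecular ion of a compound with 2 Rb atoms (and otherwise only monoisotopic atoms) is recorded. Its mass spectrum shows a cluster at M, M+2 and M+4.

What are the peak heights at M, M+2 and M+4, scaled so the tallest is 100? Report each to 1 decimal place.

100.0 : 77.1 : 14.9

Expanding (0.72170 + 0.27830)^2:
P(M) = 0.72170^2 = 0.520851
P(M+2) = 2 × 0.72170^1 × 0.27830^1 = 0.401698
P(M+4) = 0.27830^2 = 0.077451
The M peak is largest (0.520851); scaling to 100 gives 100.0 : 77.1 : 14.9.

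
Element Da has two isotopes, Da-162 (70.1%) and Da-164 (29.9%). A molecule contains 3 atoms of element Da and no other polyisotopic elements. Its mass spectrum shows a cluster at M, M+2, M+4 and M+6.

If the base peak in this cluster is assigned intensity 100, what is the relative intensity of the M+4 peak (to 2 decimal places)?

42.65

(0.701 + 0.299)^3 gives M 0.3445, M+2 0.4408, M+4 0.1880, M+6 0.0267; the largest is M+2.
P(M+2) = C(3,1) × 0.701^2 × 0.299^1 = 3 × 0.491401 × 0.2990 = 0.440787 (base)
P(M+4) = C(3,2) × 0.701^1 × 0.299^2 = 3 × 0.7010 × 0.089401 = 0.188010
Relative intensity = 0.188010 / 0.440787 × 100 = 42.65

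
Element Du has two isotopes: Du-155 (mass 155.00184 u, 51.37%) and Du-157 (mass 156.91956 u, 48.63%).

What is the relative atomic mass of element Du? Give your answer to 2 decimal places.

Ar = Σ fᵢ·mᵢ = 0.5137 × 155.00184 + 0.4863 × 156.91956
= 79.624445 + 76.309982 = 155.934427 u

155.93 u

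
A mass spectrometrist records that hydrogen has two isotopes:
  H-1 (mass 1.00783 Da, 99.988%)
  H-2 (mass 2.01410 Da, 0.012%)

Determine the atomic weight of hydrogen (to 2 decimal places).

Average mass = Σ (abundance × isotope mass) = 0.99988 × 1.00783 + 0.00012 × 2.01410
= 1.007709 + 0.000242 = 1.007951 Da

1.01 Da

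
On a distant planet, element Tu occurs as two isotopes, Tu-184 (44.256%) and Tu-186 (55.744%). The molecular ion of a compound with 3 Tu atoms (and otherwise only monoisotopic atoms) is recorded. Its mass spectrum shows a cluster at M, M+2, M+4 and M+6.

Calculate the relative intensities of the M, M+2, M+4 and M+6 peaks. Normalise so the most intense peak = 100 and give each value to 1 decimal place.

21.0 : 79.4 : 100.0 : 42.0

The 3 Tu atoms are independent, so intensities follow the terms of (0.44256 + 0.55744)^3.
P(M) = 0.44256^3 = 0.086680
P(M+2) = 3 × 0.44256^2 × 0.55744^1 = 0.327540
P(M+4) = 3 × 0.44256^1 × 0.55744^2 = 0.412562
P(M+6) = 0.55744^3 = 0.173219
The M+4 peak is largest (0.412562); scaling to 100 gives 21.0 : 79.4 : 100.0 : 42.0.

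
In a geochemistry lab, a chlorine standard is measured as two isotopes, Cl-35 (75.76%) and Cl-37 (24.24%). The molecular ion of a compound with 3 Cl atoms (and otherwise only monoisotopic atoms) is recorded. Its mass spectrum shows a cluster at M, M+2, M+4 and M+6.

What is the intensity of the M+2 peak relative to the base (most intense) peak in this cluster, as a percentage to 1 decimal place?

(0.7576 + 0.2424)^3 gives M 0.4348, M+2 0.4174, M+4 0.1335, M+6 0.0142; the largest is M.
P(M) = C(3,0) × 0.7576^3 × 0.2424^0 = 1 × 0.4348304 × 1.0000 = 0.434830 (base)
P(M+2) = C(3,1) × 0.7576^2 × 0.2424^1 = 3 × 0.57395776 × 0.2424 = 0.417382
Relative intensity = 0.417382 / 0.434830 × 100 = 96.0

96.0%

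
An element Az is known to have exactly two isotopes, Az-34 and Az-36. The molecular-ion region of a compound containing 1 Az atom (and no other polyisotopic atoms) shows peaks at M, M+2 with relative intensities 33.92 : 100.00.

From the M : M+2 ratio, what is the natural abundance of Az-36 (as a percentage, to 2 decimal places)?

Write p for the Az-34 fraction. I(M+2)/I(M) = [C(1,1)·p^0·(1−p)] / p^1 = 1·(1−p)/p = 100.00/33.92 = 2.9481
(1−p)/p = 2.9481/1 = 2.9481  ⇒  p = 1/(1 + 2.9481) = 0.2533
Az-34: 25.33%, Az-36: 74.67%.

74.67%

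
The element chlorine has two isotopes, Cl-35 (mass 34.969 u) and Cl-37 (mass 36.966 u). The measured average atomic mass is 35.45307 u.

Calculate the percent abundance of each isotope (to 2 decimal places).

Cl-35: 75.76%, Cl-37: 24.24%

Let x be the fractional abundance of Cl-35; then Cl-37 has abundance 1 − x.
34.969·x + 36.966·(1 − x) = 35.45307
(34.969 − 36.966)·x = 35.45307 − 36.966
x = -1.51293 / -1.997 = 0.75760 → 75.76% Cl-35, 24.24% Cl-37.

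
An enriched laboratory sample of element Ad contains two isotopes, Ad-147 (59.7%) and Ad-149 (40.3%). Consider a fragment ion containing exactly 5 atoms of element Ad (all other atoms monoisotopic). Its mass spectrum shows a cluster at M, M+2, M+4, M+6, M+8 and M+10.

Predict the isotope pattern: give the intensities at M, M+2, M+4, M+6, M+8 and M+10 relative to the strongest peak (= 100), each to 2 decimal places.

21.95 : 74.07 : 100.00 : 67.50 : 22.78 : 3.08

The 5 Ad atoms are independent, so intensities follow the terms of (0.597 + 0.403)^5.
P(M) = 0.597^5 = 0.075835
P(M+2) = 5 × 0.597^4 × 0.403^1 = 0.255960
P(M+4) = 10 × 0.597^3 × 0.403^2 = 0.345568
P(M+6) = 10 × 0.597^2 × 0.403^3 = 0.233273
P(M+8) = 5 × 0.597^1 × 0.403^4 = 0.078734
P(M+10) = 0.403^5 = 0.010630
The M+4 peak is largest (0.345568); scaling to 100 gives 21.95 : 74.07 : 100.00 : 67.50 : 22.78 : 3.08.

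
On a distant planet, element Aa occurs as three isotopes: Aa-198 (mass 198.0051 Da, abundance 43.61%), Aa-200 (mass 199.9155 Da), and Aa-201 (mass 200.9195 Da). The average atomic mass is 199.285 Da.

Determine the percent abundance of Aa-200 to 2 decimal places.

36.21%

The remaining 56.39% is split between Aa-200 (fraction x) and Aa-201 (fraction 0.5639 − x).
Substituting: 199.9155x + 200.9195(0.5639 − x) = 112.93497589
(199.9155 − 200.9195)x = -0.36353016  ⇒  x = 0.36208, y = 0.20182
Aa-200: 36.21%, Aa-201: 20.18%.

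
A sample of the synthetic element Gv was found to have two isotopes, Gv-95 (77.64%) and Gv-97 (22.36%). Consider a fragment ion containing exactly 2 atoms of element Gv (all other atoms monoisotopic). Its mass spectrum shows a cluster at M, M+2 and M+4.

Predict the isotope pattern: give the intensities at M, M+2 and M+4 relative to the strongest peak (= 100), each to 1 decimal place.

100.0 : 57.6 : 8.3

Expanding (0.7764 + 0.2236)^2:
P(M) = 0.7764^2 = 0.602797
P(M+2) = 2 × 0.7764^1 × 0.2236^1 = 0.347206
P(M+4) = 0.2236^2 = 0.049997
The M peak is largest (0.602797); scaling to 100 gives 100.0 : 57.6 : 8.3.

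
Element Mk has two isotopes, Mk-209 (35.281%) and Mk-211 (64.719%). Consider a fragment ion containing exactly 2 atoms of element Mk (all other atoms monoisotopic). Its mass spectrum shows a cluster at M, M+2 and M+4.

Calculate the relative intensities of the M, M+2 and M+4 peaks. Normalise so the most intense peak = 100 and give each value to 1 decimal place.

Each Mk atom is independently Mk-209 (p = 0.35281) or Mk-211 (q = 0.64719); the cluster is the binomial expansion (p + q)^2.
P(M) = 0.35281^2 = 0.124475
P(M+2) = 2 × 0.35281^1 × 0.64719^1 = 0.456670
P(M+4) = 0.64719^2 = 0.418855
The M+2 peak is largest (0.456670); scaling to 100 gives 27.3 : 100.0 : 91.7.

27.3 : 100.0 : 91.7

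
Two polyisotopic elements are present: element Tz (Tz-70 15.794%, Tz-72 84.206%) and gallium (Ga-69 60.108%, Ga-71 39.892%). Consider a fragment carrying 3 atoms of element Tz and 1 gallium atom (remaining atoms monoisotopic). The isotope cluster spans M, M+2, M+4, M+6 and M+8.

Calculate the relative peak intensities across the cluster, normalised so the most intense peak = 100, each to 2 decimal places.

0.48 : 8.00 : 46.07 : 100.00 : 48.32

Element Tz pattern (n=3): 0.00393982 : 0.06301567 : 0.3359692 : 0.59707531
Gallium pattern (n=1): 0.60108 : 0.39892
Convolve the two distributions (both contribute in 2-u steps):
  M: 0.00393982×0.60108 = 0.002368
  M+2: 0.00393982×0.39892 + 0.06301567×0.60108 = 0.039449
  M+4: 0.06301567×0.39892 + 0.3359692×0.60108 = 0.227083
  M+6: 0.3359692×0.39892 + 0.59707531×0.60108 = 0.492915
  M+8: 0.59707531×0.39892 = 0.238185
Scale to base peak (0.492915) = 100: 0.48 : 8.00 : 46.07 : 100.00 : 48.32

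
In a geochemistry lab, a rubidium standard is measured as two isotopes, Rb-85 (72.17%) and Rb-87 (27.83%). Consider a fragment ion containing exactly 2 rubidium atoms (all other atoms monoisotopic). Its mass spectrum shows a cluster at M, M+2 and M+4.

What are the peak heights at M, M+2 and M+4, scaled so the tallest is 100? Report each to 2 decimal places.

Each Rb atom is independently Rb-85 (p = 0.7217) or Rb-87 (q = 0.2783); the cluster is the binomial expansion (p + q)^2.
P(M) = 0.7217^2 = 0.520851
P(M+2) = 2 × 0.7217^1 × 0.2783^1 = 0.401698
P(M+4) = 0.2783^2 = 0.077451
The M peak is largest (0.520851); scaling to 100 gives 100.00 : 77.12 : 14.87.

100.00 : 77.12 : 14.87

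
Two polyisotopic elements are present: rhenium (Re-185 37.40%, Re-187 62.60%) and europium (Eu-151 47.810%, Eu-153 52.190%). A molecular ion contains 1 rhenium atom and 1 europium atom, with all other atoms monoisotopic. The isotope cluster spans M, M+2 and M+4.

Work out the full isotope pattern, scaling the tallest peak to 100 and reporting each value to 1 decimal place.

Rhenium pattern (n=1): 0.3740 : 0.6260
Europium pattern (n=1): 0.4781 : 0.5219
Convolve the two distributions (both contribute in 2-u steps):
  M: 0.3740×0.4781 = 0.178809
  M+2: 0.3740×0.5219 + 0.6260×0.4781 = 0.494481
  M+4: 0.6260×0.5219 = 0.326709
Scale to base peak (0.494481) = 100: 36.2 : 100.0 : 66.1

36.2 : 100.0 : 66.1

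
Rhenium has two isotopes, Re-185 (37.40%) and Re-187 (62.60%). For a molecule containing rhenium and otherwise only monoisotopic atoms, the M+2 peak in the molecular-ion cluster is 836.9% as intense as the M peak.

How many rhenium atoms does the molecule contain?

For n independent Re atoms, I(M+2)/I(M) = n · (abundance Re-187) / (abundance Re-185) = n · 0.6260/0.3740.
n = 8.369 × 0.3740/0.6260 = 5.00 ≈ 5

5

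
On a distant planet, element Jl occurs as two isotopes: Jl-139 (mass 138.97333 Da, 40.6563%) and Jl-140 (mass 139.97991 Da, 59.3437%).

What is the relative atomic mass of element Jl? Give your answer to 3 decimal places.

Weight each isotope mass by its fractional abundance: 0.406563 × 138.97333 + 0.593437 × 139.97991
= 56.501414 + 83.069258 = 139.570672 Da

139.571 Da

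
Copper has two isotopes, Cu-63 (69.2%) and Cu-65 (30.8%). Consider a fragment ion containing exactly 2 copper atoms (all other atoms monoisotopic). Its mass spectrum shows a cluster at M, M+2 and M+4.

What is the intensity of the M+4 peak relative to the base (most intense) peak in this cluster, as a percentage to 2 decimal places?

19.81%

(0.692 + 0.308)^2 gives M 0.4789, M+2 0.4263, M+4 0.0949; the largest is M.
P(M) = C(2,0) × 0.692^2 × 0.308^0 = 1 × 0.478864 × 1.0000 = 0.478864 (base)
P(M+4) = C(2,2) × 0.692^0 × 0.308^2 = 1 × 1.0000 × 0.094864 = 0.094864
Relative intensity = 0.094864 / 0.478864 × 100 = 19.81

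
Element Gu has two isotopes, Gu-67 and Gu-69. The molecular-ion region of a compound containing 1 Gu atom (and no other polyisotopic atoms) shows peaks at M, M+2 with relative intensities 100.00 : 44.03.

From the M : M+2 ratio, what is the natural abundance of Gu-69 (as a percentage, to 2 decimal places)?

30.57%

Write p for the Gu-67 fraction. I(M+2)/I(M) = [C(1,1)·p^0·(1−p)] / p^1 = 1·(1−p)/p = 44.03/100.00 = 0.4403
(1−p)/p = 0.4403/1 = 0.4403  ⇒  p = 1/(1 + 0.4403) = 0.6943
Gu-67: 69.43%, Gu-69: 30.57%.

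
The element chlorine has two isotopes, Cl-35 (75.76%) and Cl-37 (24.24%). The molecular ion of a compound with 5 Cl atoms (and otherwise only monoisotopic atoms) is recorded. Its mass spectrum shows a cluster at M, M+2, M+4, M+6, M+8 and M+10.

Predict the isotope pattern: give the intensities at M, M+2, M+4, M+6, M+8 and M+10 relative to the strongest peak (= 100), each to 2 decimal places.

62.51 : 100.00 : 63.99 : 20.47 : 3.28 : 0.21

The 5 Cl atoms are independent, so intensities follow the terms of (0.7576 + 0.2424)^5.
P(M) = 0.7576^5 = 0.249574
P(M+2) = 5 × 0.7576^4 × 0.2424^1 = 0.399266
P(M+4) = 10 × 0.7576^3 × 0.2424^2 = 0.255497
P(M+6) = 10 × 0.7576^2 × 0.2424^3 = 0.081748
P(M+8) = 5 × 0.7576^1 × 0.2424^4 = 0.013078
P(M+10) = 0.2424^5 = 0.000837
The M+2 peak is largest (0.399266); scaling to 100 gives 62.51 : 100.00 : 63.99 : 20.47 : 3.28 : 0.21.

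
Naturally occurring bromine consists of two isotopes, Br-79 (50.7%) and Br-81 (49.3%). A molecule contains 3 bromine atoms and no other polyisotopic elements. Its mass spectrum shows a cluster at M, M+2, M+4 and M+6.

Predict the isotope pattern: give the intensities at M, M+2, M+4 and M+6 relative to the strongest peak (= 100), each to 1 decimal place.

34.3 : 100.0 : 97.2 : 31.5

Each Br atom is independently Br-79 (p = 0.507) or Br-81 (q = 0.493); the cluster is the binomial expansion (p + q)^3.
P(M) = 0.507^3 = 0.130324
P(M+2) = 3 × 0.507^2 × 0.493^1 = 0.380175
P(M+4) = 3 × 0.507^1 × 0.493^2 = 0.369678
P(M+6) = 0.493^3 = 0.119823
The M+2 peak is largest (0.380175); scaling to 100 gives 34.3 : 100.0 : 97.2 : 31.5.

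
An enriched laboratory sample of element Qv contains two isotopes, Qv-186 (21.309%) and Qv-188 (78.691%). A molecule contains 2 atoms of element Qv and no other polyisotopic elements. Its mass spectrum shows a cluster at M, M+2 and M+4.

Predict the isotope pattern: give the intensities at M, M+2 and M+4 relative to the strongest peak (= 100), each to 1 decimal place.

7.3 : 54.2 : 100.0

The 2 Qv atoms are independent, so intensities follow the terms of (0.21309 + 0.78691)^2.
P(M) = 0.21309^2 = 0.045407
P(M+2) = 2 × 0.21309^1 × 0.78691^1 = 0.335365
P(M+4) = 0.78691^2 = 0.619227
The M+4 peak is largest (0.619227); scaling to 100 gives 7.3 : 54.2 : 100.0.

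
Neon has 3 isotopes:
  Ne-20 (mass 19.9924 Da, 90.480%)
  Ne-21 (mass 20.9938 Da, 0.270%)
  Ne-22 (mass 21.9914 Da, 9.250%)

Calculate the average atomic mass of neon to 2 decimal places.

Weight each isotope mass by its fractional abundance: 0.90480 × 19.9924 + 0.00270 × 20.9938 + 0.09250 × 21.9914
= 18.08912 + 0.05668 + 2.03420 = 20.18000 Da

20.18 Da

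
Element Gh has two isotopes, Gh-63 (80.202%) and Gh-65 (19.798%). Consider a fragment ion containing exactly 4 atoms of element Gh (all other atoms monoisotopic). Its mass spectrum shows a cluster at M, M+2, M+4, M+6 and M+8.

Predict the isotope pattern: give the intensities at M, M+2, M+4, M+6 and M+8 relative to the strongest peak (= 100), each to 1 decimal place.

100.0 : 98.7 : 36.6 : 6.0 : 0.4

Each Gh atom is independently Gh-63 (p = 0.80202) or Gh-65 (q = 0.19798); the cluster is the binomial expansion (p + q)^4.
P(M) = 0.80202^4 = 0.413753
P(M+2) = 4 × 0.80202^3 × 0.19798^1 = 0.408542
P(M+4) = 6 × 0.80202^2 × 0.19798^2 = 0.151274
P(M+6) = 4 × 0.80202^1 × 0.19798^3 = 0.024895
P(M+8) = 0.19798^4 = 0.001536
The M peak is largest (0.413753); scaling to 100 gives 100.0 : 98.7 : 36.6 : 6.0 : 0.4.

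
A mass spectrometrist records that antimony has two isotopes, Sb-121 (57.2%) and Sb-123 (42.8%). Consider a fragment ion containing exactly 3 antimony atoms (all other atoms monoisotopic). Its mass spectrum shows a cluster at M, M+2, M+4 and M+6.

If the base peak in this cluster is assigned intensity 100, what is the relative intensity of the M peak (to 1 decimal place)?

44.5

(0.572 + 0.428)^3 gives M 0.1871, M+2 0.4201, M+4 0.3143, M+6 0.0784; the largest is M+2.
P(M+2) = C(3,1) × 0.572^2 × 0.428^1 = 3 × 0.327184 × 0.4280 = 0.420104 (base)
P(M) = C(3,0) × 0.572^3 × 0.428^0 = 1 × 0.18714925 × 1.0000 = 0.187149
Relative intensity = 0.187149 / 0.420104 × 100 = 44.5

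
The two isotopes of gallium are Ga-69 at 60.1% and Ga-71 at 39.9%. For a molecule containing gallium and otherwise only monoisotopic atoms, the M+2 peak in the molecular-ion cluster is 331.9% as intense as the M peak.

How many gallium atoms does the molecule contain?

With n Ga atoms, P(M+2)/P(M) = C(n,1)·p^(n−1)q / p^n = n·q/p = n · 0.399/0.601.
n = 3.319 × 0.601/0.399 = 5.00 ≈ 5

5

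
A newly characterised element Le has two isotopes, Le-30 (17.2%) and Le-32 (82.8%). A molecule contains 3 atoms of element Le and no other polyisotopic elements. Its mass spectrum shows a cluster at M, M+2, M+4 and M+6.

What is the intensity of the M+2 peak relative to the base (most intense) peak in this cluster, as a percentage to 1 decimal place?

12.9%

Binomial terms of (0.172 + 0.828)^3: M 0.0051, M+2 0.0735, M+4 0.3538, M+6 0.5677 → M+6 is the base peak.
P(M+6) = C(3,3) × 0.172^0 × 0.828^3 = 1 × 1.0000 × 0.56766355 = 0.567664 (base)
P(M+2) = C(3,1) × 0.172^2 × 0.828^1 = 3 × 0.029584 × 0.8280 = 0.073487
Relative intensity = 0.073487 / 0.567664 × 100 = 12.9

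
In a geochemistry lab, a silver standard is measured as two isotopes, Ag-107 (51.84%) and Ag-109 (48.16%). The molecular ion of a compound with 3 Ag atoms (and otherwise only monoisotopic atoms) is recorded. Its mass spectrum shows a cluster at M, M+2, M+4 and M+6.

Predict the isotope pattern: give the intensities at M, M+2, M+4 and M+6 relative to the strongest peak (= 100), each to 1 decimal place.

35.9 : 100.0 : 92.9 : 28.8

Each Ag atom is independently Ag-107 (p = 0.5184) or Ag-109 (q = 0.4816); the cluster is the binomial expansion (p + q)^3.
P(M) = 0.5184^3 = 0.139314
P(M+2) = 3 × 0.5184^2 × 0.4816^1 = 0.388273
P(M+4) = 3 × 0.5184^1 × 0.4816^2 = 0.360711
P(M+6) = 0.4816^3 = 0.111702
The M+2 peak is largest (0.388273); scaling to 100 gives 35.9 : 100.0 : 92.9 : 28.8.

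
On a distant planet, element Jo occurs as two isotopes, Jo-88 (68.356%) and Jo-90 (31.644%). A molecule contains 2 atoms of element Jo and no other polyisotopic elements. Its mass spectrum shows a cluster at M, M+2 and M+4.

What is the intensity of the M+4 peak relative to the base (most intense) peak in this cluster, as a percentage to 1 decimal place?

21.4%

Binomial terms of (0.68356 + 0.31644)^2: M 0.4673, M+2 0.4326, M+4 0.1001 → M is the base peak.
P(M) = C(2,0) × 0.68356^2 × 0.31644^0 = 1 × 0.46725427 × 1.0000 = 0.467254 (base)
P(M+4) = C(2,2) × 0.68356^0 × 0.31644^2 = 1 × 1.0000 × 0.10013427 = 0.100134
Relative intensity = 0.100134 / 0.467254 × 100 = 21.4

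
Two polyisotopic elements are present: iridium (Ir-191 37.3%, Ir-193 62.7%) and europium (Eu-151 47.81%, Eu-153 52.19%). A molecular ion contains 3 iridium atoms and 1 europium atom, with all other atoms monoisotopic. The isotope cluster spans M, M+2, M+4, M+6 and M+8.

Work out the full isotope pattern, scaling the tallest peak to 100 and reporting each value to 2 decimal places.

Iridium pattern (n=3): 0.05189512 : 0.26170165 : 0.43991135 : 0.24649188
Europium pattern (n=1): 0.4781 : 0.5219
Convolve the two distributions (both contribute in 2-u steps):
  M: 0.05189512×0.4781 = 0.024811
  M+2: 0.05189512×0.5219 + 0.26170165×0.4781 = 0.152204
  M+4: 0.26170165×0.5219 + 0.43991135×0.4781 = 0.346904
  M+6: 0.43991135×0.5219 + 0.24649188×0.4781 = 0.347438
  M+8: 0.24649188×0.5219 = 0.128644
Scale to base peak (0.347438) = 100: 7.14 : 43.81 : 99.85 : 100.00 : 37.03

7.14 : 43.81 : 99.85 : 100.00 : 37.03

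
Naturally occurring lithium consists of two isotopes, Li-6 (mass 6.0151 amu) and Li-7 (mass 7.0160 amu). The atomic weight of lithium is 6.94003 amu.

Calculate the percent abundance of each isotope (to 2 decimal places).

Li-6: 7.59%, Li-7: 92.41%

Writing the weighted mean with unknown fraction x of Li-6:
6.0151·x + 7.0160·(1 − x) = 6.94003
(6.0151 − 7.0160)·x = 6.94003 − 7.0160
x = -0.07597 / -1.0009 = 0.07590 → 7.59% Li-6, 92.41% Li-7.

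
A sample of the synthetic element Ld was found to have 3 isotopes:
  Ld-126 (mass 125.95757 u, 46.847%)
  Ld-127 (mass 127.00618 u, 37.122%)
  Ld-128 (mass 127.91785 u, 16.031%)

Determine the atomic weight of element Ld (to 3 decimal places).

126.661 u

Ar = Σ fᵢ·mᵢ = 0.46847 × 125.95757 + 0.37122 × 127.00618 + 0.16031 × 127.91785
= 59.007343 + 47.147234 + 20.506511 = 126.661088 u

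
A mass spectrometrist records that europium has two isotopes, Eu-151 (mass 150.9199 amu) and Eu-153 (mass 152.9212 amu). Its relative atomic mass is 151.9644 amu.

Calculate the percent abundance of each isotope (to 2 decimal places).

Eu-151: 47.81%, Eu-153: 52.19%

With x = fraction of Eu-151 (so Eu-153 is 1 − x):
150.9199·x + 152.9212·(1 − x) = 151.9644
(150.9199 − 152.9212)·x = 151.9644 − 152.9212
x = -0.9568 / -2.0013 = 0.47809 → 47.81% Eu-151, 52.19% Eu-153.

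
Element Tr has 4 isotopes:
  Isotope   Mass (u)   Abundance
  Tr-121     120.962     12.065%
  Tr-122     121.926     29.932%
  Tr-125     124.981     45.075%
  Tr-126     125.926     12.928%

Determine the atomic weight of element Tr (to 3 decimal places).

Weight each isotope mass by its fractional abundance: 0.12065 × 120.962 + 0.29932 × 121.926 + 0.45075 × 124.981 + 0.12928 × 125.926
= 14.5941 + 36.4949 + 56.3352 + 16.2797 = 123.7039 u

123.704 u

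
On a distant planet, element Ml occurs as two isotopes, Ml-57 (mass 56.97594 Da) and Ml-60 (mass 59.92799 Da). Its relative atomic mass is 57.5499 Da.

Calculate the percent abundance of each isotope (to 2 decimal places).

Writing the weighted mean with unknown fraction x of Ml-57:
56.97594·x + 59.92799·(1 − x) = 57.5499
(56.97594 − 59.92799)·x = 57.5499 − 59.92799
x = -2.37809 / -2.95205 = 0.80557 → 80.56% Ml-57, 19.44% Ml-60.

Ml-57: 80.56%, Ml-60: 19.44%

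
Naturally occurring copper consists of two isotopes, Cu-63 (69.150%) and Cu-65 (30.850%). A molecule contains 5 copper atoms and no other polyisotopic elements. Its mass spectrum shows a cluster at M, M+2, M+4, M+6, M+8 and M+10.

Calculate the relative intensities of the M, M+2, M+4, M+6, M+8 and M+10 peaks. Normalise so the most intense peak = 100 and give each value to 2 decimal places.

The 5 Cu atoms are independent, so intensities follow the terms of (0.69150 + 0.30850)^5.
P(M) = 0.69150^5 = 0.158111
P(M+2) = 5 × 0.69150^4 × 0.30850^1 = 0.352691
P(M+4) = 10 × 0.69150^3 × 0.30850^2 = 0.314693
P(M+6) = 10 × 0.69150^2 × 0.30850^3 = 0.140394
P(M+8) = 5 × 0.69150^1 × 0.30850^4 = 0.031317
P(M+10) = 0.30850^5 = 0.002794
The M+2 peak is largest (0.352691); scaling to 100 gives 44.83 : 100.00 : 89.23 : 39.81 : 8.88 : 0.79.

44.83 : 100.00 : 89.23 : 39.81 : 8.88 : 0.79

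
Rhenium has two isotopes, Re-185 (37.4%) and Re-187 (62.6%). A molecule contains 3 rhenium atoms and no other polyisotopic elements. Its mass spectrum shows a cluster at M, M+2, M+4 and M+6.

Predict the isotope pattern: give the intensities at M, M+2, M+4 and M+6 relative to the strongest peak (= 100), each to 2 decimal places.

The 3 Re atoms are independent, so intensities follow the terms of (0.374 + 0.626)^3.
P(M) = 0.374^3 = 0.052314
P(M+2) = 3 × 0.374^2 × 0.626^1 = 0.262687
P(M+4) = 3 × 0.374^1 × 0.626^2 = 0.439685
P(M+6) = 0.626^3 = 0.245314
The M+4 peak is largest (0.439685); scaling to 100 gives 11.90 : 59.74 : 100.00 : 55.79.

11.90 : 59.74 : 100.00 : 55.79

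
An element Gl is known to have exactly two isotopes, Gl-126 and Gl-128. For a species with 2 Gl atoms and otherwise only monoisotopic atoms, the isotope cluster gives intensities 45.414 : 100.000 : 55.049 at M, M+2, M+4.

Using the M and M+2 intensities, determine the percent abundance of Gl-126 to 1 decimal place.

If p is the fraction of Gl that is Gl-126, then I(M+2)/I(M) = [C(2,1)·p^1·(1−p)] / p^2 = 2·(1−p)/p = 100.000/45.414 = 2.2020
(1−p)/p = 2.2020/2 = 1.1010  ⇒  p = 1/(1 + 1.1010) = 0.4760
Gl-126: 47.6%, Gl-128: 52.4%.

47.6%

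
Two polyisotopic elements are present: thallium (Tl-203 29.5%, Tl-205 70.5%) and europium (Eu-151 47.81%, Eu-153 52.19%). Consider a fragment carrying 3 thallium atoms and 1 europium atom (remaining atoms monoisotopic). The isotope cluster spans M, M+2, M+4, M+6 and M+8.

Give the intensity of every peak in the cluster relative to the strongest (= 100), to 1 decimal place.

Thallium pattern (n=3): 0.02567237 : 0.18405787 : 0.43986713 : 0.35040263
Europium pattern (n=1): 0.4781 : 0.5219
Convolve the two distributions (both contribute in 2-u steps):
  M: 0.02567237×0.4781 = 0.012274
  M+2: 0.02567237×0.5219 + 0.18405787×0.4781 = 0.101396
  M+4: 0.18405787×0.5219 + 0.43986713×0.4781 = 0.306360
  M+6: 0.43986713×0.5219 + 0.35040263×0.4781 = 0.397094
  M+8: 0.35040263×0.5219 = 0.182875
Scale to base peak (0.397094) = 100: 3.1 : 25.5 : 77.2 : 100.0 : 46.1

3.1 : 25.5 : 77.2 : 100.0 : 46.1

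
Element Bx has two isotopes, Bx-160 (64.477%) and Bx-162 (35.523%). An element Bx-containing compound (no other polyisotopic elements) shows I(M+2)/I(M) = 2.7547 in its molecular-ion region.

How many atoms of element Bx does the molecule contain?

5

The M+2/M ratio from n Bx atoms is n · q/p = n · 0.35523/0.64477.
n = 2.7547 × 0.64477/0.35523 = 5.00 ≈ 5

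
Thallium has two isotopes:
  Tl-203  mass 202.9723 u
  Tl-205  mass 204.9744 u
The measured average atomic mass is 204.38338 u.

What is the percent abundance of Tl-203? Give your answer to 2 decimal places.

Let x be the fractional abundance of Tl-203; then Tl-205 has abundance 1 − x.
202.9723·x + 204.9744·(1 − x) = 204.38338
(202.9723 − 204.9744)·x = 204.38338 − 204.9744
x = -0.59102 / -2.0021 = 0.29520 → 29.52% Tl-203, 70.48% Tl-205.

29.52%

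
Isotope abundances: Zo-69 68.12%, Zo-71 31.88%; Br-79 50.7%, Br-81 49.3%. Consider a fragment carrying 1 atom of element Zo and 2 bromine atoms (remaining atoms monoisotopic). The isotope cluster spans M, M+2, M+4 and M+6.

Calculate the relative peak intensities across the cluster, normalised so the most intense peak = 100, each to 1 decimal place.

Element Zo pattern (n=1): 0.6812 : 0.3188
Bromine pattern (n=2): 0.257049 : 0.499902 : 0.243049
Convolve the two distributions (both contribute in 2-u steps):
  M: 0.6812×0.257049 = 0.175102
  M+2: 0.6812×0.499902 + 0.3188×0.257049 = 0.422480
  M+4: 0.6812×0.243049 + 0.3188×0.499902 = 0.324934
  M+6: 0.3188×0.243049 = 0.077484
Scale to base peak (0.422480) = 100: 41.4 : 100.0 : 76.9 : 18.3

41.4 : 100.0 : 76.9 : 18.3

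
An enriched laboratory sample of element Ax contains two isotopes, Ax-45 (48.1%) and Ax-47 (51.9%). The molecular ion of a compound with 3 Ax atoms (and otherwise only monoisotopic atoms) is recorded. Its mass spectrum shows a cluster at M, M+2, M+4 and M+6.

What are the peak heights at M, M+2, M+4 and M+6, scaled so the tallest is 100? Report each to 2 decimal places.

28.63 : 92.68 : 100.00 : 35.97

Expanding (0.481 + 0.519)^3:
P(M) = 0.481^3 = 0.111285
P(M+2) = 3 × 0.481^2 × 0.519^1 = 0.360229
P(M+4) = 3 × 0.481^1 × 0.519^2 = 0.388688
P(M+6) = 0.519^3 = 0.139798
The M+4 peak is largest (0.388688); scaling to 100 gives 28.63 : 92.68 : 100.00 : 35.97.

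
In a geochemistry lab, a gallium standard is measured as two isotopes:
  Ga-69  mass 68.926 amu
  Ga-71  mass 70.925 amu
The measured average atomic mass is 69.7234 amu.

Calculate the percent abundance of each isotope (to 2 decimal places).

Ga-69: 60.11%, Ga-71: 39.89%

Let x be the fractional abundance of Ga-69; then Ga-71 has abundance 1 − x.
68.926·x + 70.925·(1 − x) = 69.7234
(68.926 − 70.925)·x = 69.7234 − 70.925
x = -1.2016 / -1.999 = 0.60110 → 60.11% Ga-69, 39.89% Ga-71.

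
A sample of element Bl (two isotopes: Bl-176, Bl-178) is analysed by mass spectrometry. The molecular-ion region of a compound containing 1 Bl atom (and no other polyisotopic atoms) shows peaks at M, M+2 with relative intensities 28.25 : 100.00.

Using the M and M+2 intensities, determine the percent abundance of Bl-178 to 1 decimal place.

78.0%

If p is the fraction of Bl that is Bl-176, then I(M+2)/I(M) = [C(1,1)·p^0·(1−p)] / p^1 = 1·(1−p)/p = 100.00/28.25 = 3.5398
(1−p)/p = 3.5398/1 = 3.5398  ⇒  p = 1/(1 + 3.5398) = 0.2203
Bl-176: 22.0%, Bl-178: 78.0%.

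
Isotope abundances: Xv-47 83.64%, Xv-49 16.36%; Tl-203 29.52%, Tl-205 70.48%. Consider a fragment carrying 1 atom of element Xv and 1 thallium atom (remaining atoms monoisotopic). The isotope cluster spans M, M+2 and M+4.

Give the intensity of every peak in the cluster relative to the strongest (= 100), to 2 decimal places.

38.71 : 100.00 : 18.08

Element Xv pattern (n=1): 0.8364 : 0.1636
Thallium pattern (n=1): 0.2952 : 0.7048
Convolve the two distributions (both contribute in 2-u steps):
  M: 0.8364×0.2952 = 0.246905
  M+2: 0.8364×0.7048 + 0.1636×0.2952 = 0.637789
  M+4: 0.1636×0.7048 = 0.115305
Scale to base peak (0.637789) = 100: 38.71 : 100.00 : 18.08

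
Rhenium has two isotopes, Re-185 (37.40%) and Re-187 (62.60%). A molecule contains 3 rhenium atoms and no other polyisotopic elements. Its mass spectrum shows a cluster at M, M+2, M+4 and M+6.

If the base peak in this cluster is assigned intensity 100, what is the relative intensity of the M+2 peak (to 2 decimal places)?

59.74

Term probabilities: M 0.0523, M+2 0.2627, M+4 0.4397, M+6 0.2453. Base peak = M+4.
P(M+4) = C(3,2) × 0.3740^1 × 0.6260^2 = 3 × 0.3740 × 0.391876 = 0.439685 (base)
P(M+2) = C(3,1) × 0.3740^2 × 0.6260^1 = 3 × 0.139876 × 0.6260 = 0.262687
Relative intensity = 0.262687 / 0.439685 × 100 = 59.74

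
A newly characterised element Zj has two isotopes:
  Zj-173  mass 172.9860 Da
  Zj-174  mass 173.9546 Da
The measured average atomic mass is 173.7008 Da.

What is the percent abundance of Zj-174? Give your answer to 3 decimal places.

73.797%

Let x be the fractional abundance of Zj-173; then Zj-174 has abundance 1 − x.
172.9860·x + 173.9546·(1 − x) = 173.7008
(172.9860 − 173.9546)·x = 173.7008 − 173.9546
x = -0.2538 / -0.9686 = 0.26203 → 26.203% Zj-173, 73.797% Zj-174.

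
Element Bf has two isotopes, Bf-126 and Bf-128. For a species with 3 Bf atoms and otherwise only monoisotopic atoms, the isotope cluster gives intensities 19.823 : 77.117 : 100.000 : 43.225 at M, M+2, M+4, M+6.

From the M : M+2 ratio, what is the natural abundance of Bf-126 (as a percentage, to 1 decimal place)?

If p is the fraction of Bf that is Bf-126, then I(M+2)/I(M) = [C(3,1)·p^2·(1−p)] / p^3 = 3·(1−p)/p = 77.117/19.823 = 3.8903
(1−p)/p = 3.8903/3 = 1.2968  ⇒  p = 1/(1 + 1.2968) = 0.4354
Bf-126: 43.5%, Bf-128: 56.5%.

43.5%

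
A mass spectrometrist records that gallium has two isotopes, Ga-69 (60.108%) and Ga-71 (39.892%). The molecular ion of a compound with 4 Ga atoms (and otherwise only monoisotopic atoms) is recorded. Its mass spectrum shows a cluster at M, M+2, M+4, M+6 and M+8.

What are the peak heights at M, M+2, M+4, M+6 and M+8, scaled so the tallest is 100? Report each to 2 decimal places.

37.67 : 100.00 : 99.55 : 44.05 : 7.31

Expanding (0.60108 + 0.39892)^4:
P(M) = 0.60108^4 = 0.130536
P(M+2) = 4 × 0.60108^3 × 0.39892^1 = 0.346531
P(M+4) = 6 × 0.60108^2 × 0.39892^2 = 0.344975
P(M+6) = 4 × 0.60108^1 × 0.39892^3 = 0.152633
P(M+8) = 0.39892^4 = 0.025325
The M+2 peak is largest (0.346531); scaling to 100 gives 37.67 : 100.00 : 99.55 : 44.05 : 7.31.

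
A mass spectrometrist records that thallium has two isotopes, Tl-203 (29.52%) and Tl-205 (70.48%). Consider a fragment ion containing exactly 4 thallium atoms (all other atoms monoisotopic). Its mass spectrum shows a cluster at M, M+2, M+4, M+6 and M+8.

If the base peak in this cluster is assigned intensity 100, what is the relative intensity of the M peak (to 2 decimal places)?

1.84

(0.2952 + 0.7048)^4 gives M 0.0076, M+2 0.0725, M+4 0.2597, M+6 0.4134, M+8 0.2468; the largest is M+6.
P(M+6) = C(4,3) × 0.2952^1 × 0.7048^3 = 4 × 0.2952 × 0.35010449 = 0.413403 (base)
P(M) = C(4,0) × 0.2952^4 × 0.7048^0 = 1 × 0.00759391 × 1.0000 = 0.007594
Relative intensity = 0.007594 / 0.413403 × 100 = 1.84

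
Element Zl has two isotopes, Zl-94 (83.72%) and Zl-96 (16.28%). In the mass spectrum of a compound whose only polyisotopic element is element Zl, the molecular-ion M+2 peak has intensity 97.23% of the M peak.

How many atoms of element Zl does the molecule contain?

5

With n Zl atoms, P(M+2)/P(M) = C(n,1)·p^(n−1)q / p^n = n·q/p = n · 0.1628/0.8372.
n = 0.9723 × 0.8372/0.1628 = 5.00 ≈ 5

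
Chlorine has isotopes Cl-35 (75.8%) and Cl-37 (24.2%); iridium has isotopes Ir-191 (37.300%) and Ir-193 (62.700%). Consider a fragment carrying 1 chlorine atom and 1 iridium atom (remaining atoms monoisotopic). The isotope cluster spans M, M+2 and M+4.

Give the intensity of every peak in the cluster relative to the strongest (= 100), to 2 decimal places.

49.99 : 100.00 : 26.83

Chlorine pattern (n=1): 0.7580 : 0.2420
Iridium pattern (n=1): 0.3730 : 0.6270
Convolve the two distributions (both contribute in 2-u steps):
  M: 0.7580×0.3730 = 0.282734
  M+2: 0.7580×0.6270 + 0.2420×0.3730 = 0.565532
  M+4: 0.2420×0.6270 = 0.151734
Scale to base peak (0.565532) = 100: 49.99 : 100.00 : 26.83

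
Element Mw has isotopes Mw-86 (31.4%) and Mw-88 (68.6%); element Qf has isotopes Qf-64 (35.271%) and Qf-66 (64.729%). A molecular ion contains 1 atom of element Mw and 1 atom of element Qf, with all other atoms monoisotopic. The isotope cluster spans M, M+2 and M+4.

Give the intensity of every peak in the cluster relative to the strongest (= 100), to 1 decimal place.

Element Mw pattern (n=1): 0.3140 : 0.6860
Element Qf pattern (n=1): 0.35271 : 0.64729
Convolve the two distributions (both contribute in 2-u steps):
  M: 0.3140×0.35271 = 0.110751
  M+2: 0.3140×0.64729 + 0.6860×0.35271 = 0.445208
  M+4: 0.6860×0.64729 = 0.444041
Scale to base peak (0.445208) = 100: 24.9 : 100.0 : 99.7

24.9 : 100.0 : 99.7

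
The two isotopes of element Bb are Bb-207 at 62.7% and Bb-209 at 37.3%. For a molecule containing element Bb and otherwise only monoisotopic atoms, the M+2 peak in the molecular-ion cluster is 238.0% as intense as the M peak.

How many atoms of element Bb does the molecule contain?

4

With n Bb atoms, P(M+2)/P(M) = C(n,1)·p^(n−1)q / p^n = n·q/p = n · 0.373/0.627.
n = 2.380 × 0.627/0.373 = 4.00 ≈ 4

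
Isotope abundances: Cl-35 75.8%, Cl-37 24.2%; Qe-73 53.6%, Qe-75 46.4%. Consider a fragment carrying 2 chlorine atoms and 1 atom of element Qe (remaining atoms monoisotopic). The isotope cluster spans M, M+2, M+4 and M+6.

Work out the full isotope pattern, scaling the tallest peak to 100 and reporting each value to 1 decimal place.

66.5 : 100.0 : 43.5 : 5.9

Chlorine pattern (n=2): 0.574564 : 0.366872 : 0.058564
Element Qe pattern (n=1): 0.5360 : 0.4640
Convolve the two distributions (both contribute in 2-u steps):
  M: 0.574564×0.5360 = 0.307966
  M+2: 0.574564×0.4640 + 0.366872×0.5360 = 0.463241
  M+4: 0.366872×0.4640 + 0.058564×0.5360 = 0.201619
  M+6: 0.058564×0.4640 = 0.027174
Scale to base peak (0.463241) = 100: 66.5 : 100.0 : 43.5 : 5.9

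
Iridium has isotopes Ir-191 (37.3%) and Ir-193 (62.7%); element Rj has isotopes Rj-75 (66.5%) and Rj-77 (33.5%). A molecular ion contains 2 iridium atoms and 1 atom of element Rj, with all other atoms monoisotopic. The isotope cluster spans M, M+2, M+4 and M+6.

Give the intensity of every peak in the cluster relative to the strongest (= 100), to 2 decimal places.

22.13 : 85.54 : 100.00 : 31.50

Iridium pattern (n=2): 0.139129 : 0.467742 : 0.393129
Element Rj pattern (n=1): 0.6650 : 0.3350
Convolve the two distributions (both contribute in 2-u steps):
  M: 0.139129×0.6650 = 0.092521
  M+2: 0.139129×0.3350 + 0.467742×0.6650 = 0.357657
  M+4: 0.467742×0.3350 + 0.393129×0.6650 = 0.418124
  M+6: 0.393129×0.3350 = 0.131698
Scale to base peak (0.418124) = 100: 22.13 : 85.54 : 100.00 : 31.50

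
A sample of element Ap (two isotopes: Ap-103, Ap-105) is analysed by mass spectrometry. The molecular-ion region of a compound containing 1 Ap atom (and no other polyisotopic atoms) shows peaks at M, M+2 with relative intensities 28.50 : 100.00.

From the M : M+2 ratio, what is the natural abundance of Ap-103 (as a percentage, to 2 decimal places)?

Let p = fractional abundance of Ap-103. I(M+2)/I(M) = [C(1,1)·p^0·(1−p)] / p^1 = 1·(1−p)/p = 100.00/28.50 = 3.5088
(1−p)/p = 3.5088/1 = 3.5088  ⇒  p = 1/(1 + 3.5088) = 0.2218
Ap-103: 22.18%, Ap-105: 77.82%.

22.18%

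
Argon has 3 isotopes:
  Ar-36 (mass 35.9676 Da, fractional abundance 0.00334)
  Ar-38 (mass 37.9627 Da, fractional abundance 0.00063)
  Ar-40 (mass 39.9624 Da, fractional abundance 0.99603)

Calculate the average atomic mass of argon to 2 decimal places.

The abundance-weighted mean is 0.00334 × 35.9676 + 0.00063 × 37.9627 + 0.99603 × 39.9624
= 0.12013 + 0.02392 + 39.80375 = 39.94780 Da

39.95 Da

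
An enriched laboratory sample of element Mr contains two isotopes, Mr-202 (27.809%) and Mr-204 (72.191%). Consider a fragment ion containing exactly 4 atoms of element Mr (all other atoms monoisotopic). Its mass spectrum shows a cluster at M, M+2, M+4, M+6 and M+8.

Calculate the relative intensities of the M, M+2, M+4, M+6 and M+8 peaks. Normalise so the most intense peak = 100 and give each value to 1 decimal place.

Each Mr atom is independently Mr-202 (p = 0.27809) or Mr-204 (q = 0.72191); the cluster is the binomial expansion (p + q)^4.
P(M) = 0.27809^4 = 0.005981
P(M+2) = 4 × 0.27809^3 × 0.72191^1 = 0.062101
P(M+4) = 6 × 0.27809^2 × 0.72191^2 = 0.241818
P(M+6) = 4 × 0.27809^1 × 0.72191^3 = 0.418499
P(M+8) = 0.72191^4 = 0.271602
The M+6 peak is largest (0.418499); scaling to 100 gives 1.4 : 14.8 : 57.8 : 100.0 : 64.9.

1.4 : 14.8 : 57.8 : 100.0 : 64.9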